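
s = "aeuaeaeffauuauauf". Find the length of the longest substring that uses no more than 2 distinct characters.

add a: window [a] (1 distinct), len 1
add e: window [a, e] (2 distinct), len 2
add u: window [e, u] (2 distinct), len 2
add a: window [u, a] (2 distinct), len 2
add e: window [a, e] (2 distinct), len 2
add a: window [a, e, a] (2 distinct), len 3
add e: window [a, e, a, e] (2 distinct), len 4
add f: window [e, f] (2 distinct), len 2
add f: window [e, f, f] (2 distinct), len 3
add a: window [f, f, a] (2 distinct), len 3
add u: window [a, u] (2 distinct), len 2
add u: window [a, u, u] (2 distinct), len 3
add a: window [a, u, u, a] (2 distinct), len 4
add u: window [a, u, u, a, u] (2 distinct), len 5
add a: window [a, u, u, a, u, a] (2 distinct), len 6
add u: window [a, u, u, a, u, a, u] (2 distinct), len 7
add f: window [u, f] (2 distinct), len 2
Longest length with ≤2 distinct: 7.

7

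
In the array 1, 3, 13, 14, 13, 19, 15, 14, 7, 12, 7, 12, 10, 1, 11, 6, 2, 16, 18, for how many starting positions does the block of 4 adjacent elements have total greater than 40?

(1, 3, 13, 14) → sum 31
(3, 13, 14, 13) → sum 43  > 40 ✓
(13, 14, 13, 19) → sum 59  > 40 ✓
(14, 13, 19, 15) → sum 61  > 40 ✓
(13, 19, 15, 14) → sum 61  > 40 ✓
(19, 15, 14, 7) → sum 55  > 40 ✓
(15, 14, 7, 12) → sum 48  > 40 ✓
(14, 7, 12, 7) → sum 40
(7, 12, 7, 12) → sum 38
(12, 7, 12, 10) → sum 41  > 40 ✓
(7, 12, 10, 1) → sum 30
(12, 10, 1, 11) → sum 34
(10, 1, 11, 6) → sum 28
(1, 11, 6, 2) → sum 20
(11, 6, 2, 16) → sum 35
(6, 2, 16, 18) → sum 42  > 40 ✓
8 windows satisfy the condition.

8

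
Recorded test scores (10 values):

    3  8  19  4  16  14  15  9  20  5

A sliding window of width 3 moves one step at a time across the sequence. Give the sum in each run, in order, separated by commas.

30, 31, 39, 34, 45, 38, 44, 34

Sliding a size-3 window across the 10 values:
[3, 8, 19] → sum 30
[8, 19, 4] → sum 31
[19, 4, 16] → sum 39
[4, 16, 14] → sum 34
[16, 14, 15] → sum 45
[14, 15, 9] → sum 38
[15, 9, 20] → sum 44
[9, 20, 5] → sum 34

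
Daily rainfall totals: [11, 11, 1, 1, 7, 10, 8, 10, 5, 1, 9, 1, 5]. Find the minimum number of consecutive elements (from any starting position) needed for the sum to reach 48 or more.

7

Extend right; whenever the sum reaches 48, record the length and shrink from the left:
add 11: running sum 11 < 48
add 11: running sum 22 < 48
add 1: running sum 23 < 48
add 1: running sum 24 < 48
add 7: running sum 31 < 48
add 10: running sum 41 < 48
add 8: shortest ending here [11, 11, 1, 1, 7, 10, 8] sum 49, len 7
add 10: shortest ending here [11, 1, 1, 7, 10, 8, 10] sum 48, len 7
add 5: shortest ending here [11, 1, 1, 7, 10, 8, 10, 5] sum 53, len 8
add 1: shortest ending here [11, 1, 1, 7, 10, 8, 10, 5, 1] sum 54, len 9
add 9: shortest ending here [7, 10, 8, 10, 5, 1, 9] sum 50, len 7
add 1: shortest ending here [7, 10, 8, 10, 5, 1, 9, 1] sum 51, len 8
add 5: shortest ending here [10, 8, 10, 5, 1, 9, 1, 5] sum 49, len 8
Shortest qualifying length: 7.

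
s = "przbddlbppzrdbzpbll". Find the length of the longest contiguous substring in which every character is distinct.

5

[p] len 1
[p, r] len 2
[p, r, z] len 3
[p, r, z, b] len 4
[p, r, z, b, d] len 5
[d] len 1
[d, l] len 2
[d, l, b] len 3
[d, l, b, p] len 4
[p] len 1
[p, z] len 2
[p, z, r] len 3
[p, z, r, d] len 4
[p, z, r, d, b] len 5
[r, d, b, z] len 4
[r, d, b, z, p] len 5
[z, p, b] len 3
[z, p, b, l] len 4
[l] len 1
Longest all-distinct length: 5.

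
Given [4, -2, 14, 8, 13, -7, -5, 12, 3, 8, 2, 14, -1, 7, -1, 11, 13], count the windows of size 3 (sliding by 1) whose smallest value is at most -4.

4

(4, -2, 14) → min -2
(-2, 14, 8) → min -2
(14, 8, 13) → min 8
(8, 13, -7) → min -7  ≤ -4 ✓
(13, -7, -5) → min -7  ≤ -4 ✓
(-7, -5, 12) → min -7  ≤ -4 ✓
(-5, 12, 3) → min -5  ≤ -4 ✓
(12, 3, 8) → min 3
(3, 8, 2) → min 2
(8, 2, 14) → min 2
(2, 14, -1) → min -1
(14, -1, 7) → min -1
(-1, 7, -1) → min -1
(7, -1, 11) → min -1
(-1, 11, 13) → min -1
4 windows satisfy the condition.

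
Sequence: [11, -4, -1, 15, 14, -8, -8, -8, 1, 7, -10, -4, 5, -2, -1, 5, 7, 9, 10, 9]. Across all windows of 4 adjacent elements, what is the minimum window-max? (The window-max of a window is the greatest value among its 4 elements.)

Each size-4 window and its max:
[11, -4, -1, 15] → max 15
[-4, -1, 15, 14] → max 15
[-1, 15, 14, -8] → max 15
[15, 14, -8, -8] → max 15
[14, -8, -8, -8] → max 14
[-8, -8, -8, 1] → max 1
[-8, -8, 1, 7] → max 7
[-8, 1, 7, -10] → max 7
[1, 7, -10, -4] → max 7
[7, -10, -4, 5] → max 7
[-10, -4, 5, -2] → max 5
[-4, 5, -2, -1] → max 5
[5, -2, -1, 5] → max 5
[-2, -1, 5, 7] → max 7
[-1, 5, 7, 9] → max 9
[5, 7, 9, 10] → max 10
[7, 9, 10, 9] → max 10
Minimum of these is 1.

1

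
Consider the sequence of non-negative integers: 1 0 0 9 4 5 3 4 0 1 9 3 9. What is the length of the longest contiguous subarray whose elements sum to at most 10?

add 1: [1] sum 1, len 1
add 0: [1, 0] sum 1, len 2
add 0: [1, 0, 0] sum 1, len 3
add 9: [1, 0, 0, 9] sum 10, len 4
add 4: [4] sum 4, len 1
add 5: [4, 5] sum 9, len 2
add 3: [5, 3] sum 8, len 2
add 4: [3, 4] sum 7, len 2
add 0: [3, 4, 0] sum 7, len 3
add 1: [3, 4, 0, 1] sum 8, len 4
add 9: [0, 1, 9] sum 10, len 3
add 3: [3] sum 3, len 1
add 9: [9] sum 9, len 1
Longest length seen: 4.

4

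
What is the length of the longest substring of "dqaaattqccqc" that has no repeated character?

[d] len 1
[d, q] len 2
[d, q, a] len 3
[a] len 1
[a] len 1
[a, t] len 2
[t] len 1
[t, q] len 2
[t, q, c] len 3
[c] len 1
[c, q] len 2
[q, c] len 2
Longest all-distinct length: 3.

3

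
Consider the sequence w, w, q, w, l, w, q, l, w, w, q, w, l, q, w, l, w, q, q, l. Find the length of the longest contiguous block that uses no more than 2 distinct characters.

[w] 1 distinct, len 1
[w, w] 1 distinct, len 2
[w, w, q] 2 distinct, len 3
[w, w, q, w] 2 distinct, len 4
[w, l] 2 distinct, len 2
[w, l, w] 2 distinct, len 3
[w, q] 2 distinct, len 2
[q, l] 2 distinct, len 2
[l, w] 2 distinct, len 2
[l, w, w] 2 distinct, len 3
[w, w, q] 2 distinct, len 3
[w, w, q, w] 2 distinct, len 4
[w, l] 2 distinct, len 2
[l, q] 2 distinct, len 2
[q, w] 2 distinct, len 2
[w, l] 2 distinct, len 2
[w, l, w] 2 distinct, len 3
[w, q] 2 distinct, len 2
[w, q, q] 2 distinct, len 3
[q, q, l] 2 distinct, len 3
Longest length with ≤2 distinct: 4.

4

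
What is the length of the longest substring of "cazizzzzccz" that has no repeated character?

4

add c: [c] len 1
add a: [c, a] len 2
add z: [c, a, z] len 3
add i: [c, a, z, i] len 4
add z (repeat z, move left end past it): [i, z] len 2
add z (repeat z, move left end past it): [z] len 1
add z (repeat z, move left end past it): [z] len 1
add z (repeat z, move left end past it): [z] len 1
add c: [z, c] len 2
add c (repeat c, move left end past it): [c] len 1
add z: [c, z] len 2
Longest all-distinct length: 4.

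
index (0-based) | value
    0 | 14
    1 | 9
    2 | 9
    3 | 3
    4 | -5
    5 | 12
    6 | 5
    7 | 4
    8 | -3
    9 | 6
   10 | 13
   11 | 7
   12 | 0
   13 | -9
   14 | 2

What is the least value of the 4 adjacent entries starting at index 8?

Elements at indices 8..11: -3, 6, 13, 7
min(-3, 6, 13, 7) = -3

-3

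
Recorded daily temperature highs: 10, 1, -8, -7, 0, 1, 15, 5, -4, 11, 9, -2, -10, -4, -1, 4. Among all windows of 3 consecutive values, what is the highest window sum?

21

(10, 1, -8) → sum 3
(1, -8, -7) → sum -14
(-8, -7, 0) → sum -15
(-7, 0, 1) → sum -6
(0, 1, 15) → sum 16
(1, 15, 5) → sum 21
(15, 5, -4) → sum 16
(5, -4, 11) → sum 12
(-4, 11, 9) → sum 16
(11, 9, -2) → sum 18
(9, -2, -10) → sum -3
(-2, -10, -4) → sum -16
(-10, -4, -1) → sum -15
(-4, -1, 4) → sum -1
Highest of these is 21.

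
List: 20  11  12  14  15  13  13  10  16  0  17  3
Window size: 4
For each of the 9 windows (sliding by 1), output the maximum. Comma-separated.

20, 15, 15, 15, 15, 16, 16, 17, 17

Sliding a size-4 window across the 12 values:
(20, 11, 12, 14) → max 20
(11, 12, 14, 15) → max 15
(12, 14, 15, 13) → max 15
(14, 15, 13, 13) → max 15
(15, 13, 13, 10) → max 15
(13, 13, 10, 16) → max 16
(13, 10, 16, 0) → max 16
(10, 16, 0, 17) → max 17
(16, 0, 17, 3) → max 17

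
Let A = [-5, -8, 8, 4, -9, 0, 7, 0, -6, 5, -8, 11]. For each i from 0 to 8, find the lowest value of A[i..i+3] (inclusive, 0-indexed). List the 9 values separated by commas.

-8, -9, -9, -9, -9, -6, -6, -8, -8

Sliding a size-4 window across the 12 values:
[-5, -8, 8, 4] → min -8
[-8, 8, 4, -9] → min -9
[8, 4, -9, 0] → min -9
[4, -9, 0, 7] → min -9
[-9, 0, 7, 0] → min -9
[0, 7, 0, -6] → min -6
[7, 0, -6, 5] → min -6
[0, -6, 5, -8] → min -8
[-6, 5, -8, 11] → min -8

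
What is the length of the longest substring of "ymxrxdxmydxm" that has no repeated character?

4

add y: [y] len 1
add m: [y, m] len 2
add x: [y, m, x] len 3
add r: [y, m, x, r] len 4
add x (repeat x, move left end past it): [r, x] len 2
add d: [r, x, d] len 3
add x (repeat x, move left end past it): [d, x] len 2
add m: [d, x, m] len 3
add y: [d, x, m, y] len 4
add d (repeat d, move left end past it): [x, m, y, d] len 4
add x (repeat x, move left end past it): [m, y, d, x] len 4
add m (repeat m, move left end past it): [y, d, x, m] len 4
Longest all-distinct length: 4.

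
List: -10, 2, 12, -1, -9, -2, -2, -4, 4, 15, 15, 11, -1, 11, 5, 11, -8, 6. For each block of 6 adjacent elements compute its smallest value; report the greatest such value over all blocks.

-1

-10 2 12 -1 -9 -2 → min -10
2 12 -1 -9 -2 -2 → min -9
12 -1 -9 -2 -2 -4 → min -9
-1 -9 -2 -2 -4 4 → min -9
-9 -2 -2 -4 4 15 → min -9
-2 -2 -4 4 15 15 → min -4
-2 -4 4 15 15 11 → min -4
-4 4 15 15 11 -1 → min -4
4 15 15 11 -1 11 → min -1
15 15 11 -1 11 5 → min -1
15 11 -1 11 5 11 → min -1
11 -1 11 5 11 -8 → min -8
-1 11 5 11 -8 6 → min -8
Greatest of these is -1.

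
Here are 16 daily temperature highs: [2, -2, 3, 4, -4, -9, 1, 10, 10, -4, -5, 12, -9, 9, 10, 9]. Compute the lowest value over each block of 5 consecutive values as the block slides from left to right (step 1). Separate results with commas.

(2, -2, 3, 4, -4) → min -4
(-2, 3, 4, -4, -9) → min -9
(3, 4, -4, -9, 1) → min -9
(4, -4, -9, 1, 10) → min -9
(-4, -9, 1, 10, 10) → min -9
(-9, 1, 10, 10, -4) → min -9
(1, 10, 10, -4, -5) → min -5
(10, 10, -4, -5, 12) → min -5
(10, -4, -5, 12, -9) → min -9
(-4, -5, 12, -9, 9) → min -9
(-5, 12, -9, 9, 10) → min -9
(12, -9, 9, 10, 9) → min -9

-4, -9, -9, -9, -9, -9, -5, -5, -9, -9, -9, -9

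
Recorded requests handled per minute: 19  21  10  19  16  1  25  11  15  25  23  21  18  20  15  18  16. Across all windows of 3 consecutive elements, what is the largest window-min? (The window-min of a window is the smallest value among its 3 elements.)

[19, 21, 10] → min 10
[21, 10, 19] → min 10
[10, 19, 16] → min 10
[19, 16, 1] → min 1
[16, 1, 25] → min 1
[1, 25, 11] → min 1
[25, 11, 15] → min 11
[11, 15, 25] → min 11
[15, 25, 23] → min 15
[25, 23, 21] → min 21
[23, 21, 18] → min 18
[21, 18, 20] → min 18
[18, 20, 15] → min 15
[20, 15, 18] → min 15
[15, 18, 16] → min 15
Largest of these is 21.

21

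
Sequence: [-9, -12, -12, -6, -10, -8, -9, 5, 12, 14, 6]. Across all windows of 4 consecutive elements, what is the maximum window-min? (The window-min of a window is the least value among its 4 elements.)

-9 -12 -12 -6 → min -12
-12 -12 -6 -10 → min -12
-12 -6 -10 -8 → min -12
-6 -10 -8 -9 → min -10
-10 -8 -9 5 → min -10
-8 -9 5 12 → min -9
-9 5 12 14 → min -9
5 12 14 6 → min 5
Maximum of these is 5.

5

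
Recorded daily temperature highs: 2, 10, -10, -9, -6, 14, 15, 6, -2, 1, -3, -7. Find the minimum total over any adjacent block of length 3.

Each size-3 window and its sum:
(2, 10, -10) → sum 2
(10, -10, -9) → sum -9
(-10, -9, -6) → sum -25
(-9, -6, 14) → sum -1
(-6, 14, 15) → sum 23
(14, 15, 6) → sum 35
(15, 6, -2) → sum 19
(6, -2, 1) → sum 5
(-2, 1, -3) → sum -4
(1, -3, -7) → sum -9
Minimum of these is -25.

-25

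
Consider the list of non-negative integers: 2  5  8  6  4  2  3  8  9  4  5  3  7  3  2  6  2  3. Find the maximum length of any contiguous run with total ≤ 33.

8

[2] sum 2 len 1
[2, 5] sum 7 len 2
[2, 5, 8] sum 15 len 3
[2, 5, 8, 6] sum 21 len 4
[2, 5, 8, 6, 4] sum 25 len 5
[2, 5, 8, 6, 4, 2] sum 27 len 6
[2, 5, 8, 6, 4, 2, 3] sum 30 len 7
[8, 6, 4, 2, 3, 8] sum 31 len 6
[6, 4, 2, 3, 8, 9] sum 32 len 6
[4, 2, 3, 8, 9, 4] sum 30 len 6
[2, 3, 8, 9, 4, 5] sum 31 len 6
[3, 8, 9, 4, 5, 3] sum 32 len 6
[9, 4, 5, 3, 7] sum 28 len 5
[9, 4, 5, 3, 7, 3] sum 31 len 6
[9, 4, 5, 3, 7, 3, 2] sum 33 len 7
[4, 5, 3, 7, 3, 2, 6] sum 30 len 7
[4, 5, 3, 7, 3, 2, 6, 2] sum 32 len 8
[5, 3, 7, 3, 2, 6, 2, 3] sum 31 len 8
Longest length seen: 8.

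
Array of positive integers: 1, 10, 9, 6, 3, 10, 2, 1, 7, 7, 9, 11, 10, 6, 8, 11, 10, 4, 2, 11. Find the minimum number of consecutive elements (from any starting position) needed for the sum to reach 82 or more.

Extend right; whenever the sum reaches 82, record the length and shrink from the left:
add 1: running sum 1 < 82
add 10: running sum 11 < 82
add 9: running sum 20 < 82
add 6: running sum 26 < 82
add 3: running sum 29 < 82
add 10: running sum 39 < 82
add 2: running sum 41 < 82
add 1: running sum 42 < 82
add 7: running sum 49 < 82
add 7: running sum 56 < 82
add 9: running sum 65 < 82
add 11: running sum 76 < 82
add 10: shortest ending here [10, 9, 6, 3, 10, 2, 1, 7, 7, 9, 11, 10] sum 85, len 12
add 6: shortest ending here [10, 9, 6, 3, 10, 2, 1, 7, 7, 9, 11, 10, 6] sum 91, len 13
add 8: shortest ending here [9, 6, 3, 10, 2, 1, 7, 7, 9, 11, 10, 6, 8] sum 89, len 13
add 11: shortest ending here [10, 2, 1, 7, 7, 9, 11, 10, 6, 8, 11] sum 82, len 11
add 10: shortest ending here [2, 1, 7, 7, 9, 11, 10, 6, 8, 11, 10] sum 82, len 11
add 4: shortest ending here [7, 7, 9, 11, 10, 6, 8, 11, 10, 4] sum 83, len 10
add 2: shortest ending here [7, 7, 9, 11, 10, 6, 8, 11, 10, 4, 2] sum 85, len 11
add 11: shortest ending here [9, 11, 10, 6, 8, 11, 10, 4, 2, 11] sum 82, len 10
Shortest qualifying length: 10.

10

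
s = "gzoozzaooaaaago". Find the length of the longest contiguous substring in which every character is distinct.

[g] len 1
[g, z] len 2
[g, z, o] len 3
[o] len 1
[o, z] len 2
[z] len 1
[z, a] len 2
[z, a, o] len 3
[o] len 1
[o, a] len 2
[a] len 1
[a] len 1
[a] len 1
[a, g] len 2
[a, g, o] len 3
Longest all-distinct length: 3.

3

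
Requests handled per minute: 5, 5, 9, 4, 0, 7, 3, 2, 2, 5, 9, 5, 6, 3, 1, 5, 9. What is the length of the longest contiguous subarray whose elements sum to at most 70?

15

→ 5: sum 5, len 1
→ 5: sum 10, len 2
→ 9: sum 19, len 3
→ 4: sum 23, len 4
→ 0: sum 23, len 5
→ 7: sum 30, len 6
→ 3: sum 33, len 7
→ 2: sum 35, len 8
→ 2: sum 37, len 9
→ 5: sum 42, len 10
→ 9: sum 51, len 11
→ 5: sum 56, len 12
→ 6: sum 62, len 13
→ 3: sum 65, len 14
→ 1: sum 66, len 15
→ 5 (dropped 5): sum 66, len 15
→ 9 (dropped 5): sum 70, len 15
Longest length seen: 15.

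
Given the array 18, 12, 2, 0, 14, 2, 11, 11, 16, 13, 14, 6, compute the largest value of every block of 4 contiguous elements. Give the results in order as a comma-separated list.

[18, 12, 2, 0] → max 18
[12, 2, 0, 14] → max 14
[2, 0, 14, 2] → max 14
[0, 14, 2, 11] → max 14
[14, 2, 11, 11] → max 14
[2, 11, 11, 16] → max 16
[11, 11, 16, 13] → max 16
[11, 16, 13, 14] → max 16
[16, 13, 14, 6] → max 16

18, 14, 14, 14, 14, 16, 16, 16, 16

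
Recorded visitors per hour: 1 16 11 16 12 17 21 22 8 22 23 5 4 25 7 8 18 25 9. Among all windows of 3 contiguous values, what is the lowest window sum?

1 16 11 → sum 28
16 11 16 → sum 43
11 16 12 → sum 39
16 12 17 → sum 45
12 17 21 → sum 50
17 21 22 → sum 60
21 22 8 → sum 51
22 8 22 → sum 52
8 22 23 → sum 53
22 23 5 → sum 50
23 5 4 → sum 32
5 4 25 → sum 34
4 25 7 → sum 36
25 7 8 → sum 40
7 8 18 → sum 33
8 18 25 → sum 51
18 25 9 → sum 52
Lowest of these is 28.

28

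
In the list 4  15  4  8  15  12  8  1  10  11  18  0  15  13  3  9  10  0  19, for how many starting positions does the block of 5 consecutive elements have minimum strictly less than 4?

12

[4, 15, 4, 8, 15] → min 4
[15, 4, 8, 15, 12] → min 4
[4, 8, 15, 12, 8] → min 4
[8, 15, 12, 8, 1] → min 1  < 4 ✓
[15, 12, 8, 1, 10] → min 1  < 4 ✓
[12, 8, 1, 10, 11] → min 1  < 4 ✓
[8, 1, 10, 11, 18] → min 1  < 4 ✓
[1, 10, 11, 18, 0] → min 0  < 4 ✓
[10, 11, 18, 0, 15] → min 0  < 4 ✓
[11, 18, 0, 15, 13] → min 0  < 4 ✓
[18, 0, 15, 13, 3] → min 0  < 4 ✓
[0, 15, 13, 3, 9] → min 0  < 4 ✓
[15, 13, 3, 9, 10] → min 3  < 4 ✓
[13, 3, 9, 10, 0] → min 0  < 4 ✓
[3, 9, 10, 0, 19] → min 0  < 4 ✓
12 windows satisfy the condition.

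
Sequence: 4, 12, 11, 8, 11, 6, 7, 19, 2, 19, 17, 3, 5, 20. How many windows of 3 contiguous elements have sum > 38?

(4, 12, 11) → sum 27
(12, 11, 8) → sum 31
(11, 8, 11) → sum 30
(8, 11, 6) → sum 25
(11, 6, 7) → sum 24
(6, 7, 19) → sum 32
(7, 19, 2) → sum 28
(19, 2, 19) → sum 40  > 38 ✓
(2, 19, 17) → sum 38
(19, 17, 3) → sum 39  > 38 ✓
(17, 3, 5) → sum 25
(3, 5, 20) → sum 28
2 windows satisfy the condition.

2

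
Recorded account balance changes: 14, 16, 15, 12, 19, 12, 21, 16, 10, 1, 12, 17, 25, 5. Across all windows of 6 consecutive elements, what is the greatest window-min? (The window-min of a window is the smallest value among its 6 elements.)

(14, 16, 15, 12, 19, 12) → min 12
(16, 15, 12, 19, 12, 21) → min 12
(15, 12, 19, 12, 21, 16) → min 12
(12, 19, 12, 21, 16, 10) → min 10
(19, 12, 21, 16, 10, 1) → min 1
(12, 21, 16, 10, 1, 12) → min 1
(21, 16, 10, 1, 12, 17) → min 1
(16, 10, 1, 12, 17, 25) → min 1
(10, 1, 12, 17, 25, 5) → min 1
Greatest of these is 12.

12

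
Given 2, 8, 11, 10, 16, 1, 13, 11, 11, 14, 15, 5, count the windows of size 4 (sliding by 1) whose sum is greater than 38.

6

[2, 8, 11, 10] → sum 31
[8, 11, 10, 16] → sum 45  > 38 ✓
[11, 10, 16, 1] → sum 38
[10, 16, 1, 13] → sum 40  > 38 ✓
[16, 1, 13, 11] → sum 41  > 38 ✓
[1, 13, 11, 11] → sum 36
[13, 11, 11, 14] → sum 49  > 38 ✓
[11, 11, 14, 15] → sum 51  > 38 ✓
[11, 14, 15, 5] → sum 45  > 38 ✓
6 windows satisfy the condition.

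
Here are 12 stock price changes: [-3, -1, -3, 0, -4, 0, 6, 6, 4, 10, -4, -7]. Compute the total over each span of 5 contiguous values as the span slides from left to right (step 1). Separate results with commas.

-3 -1 -3 0 -4 → sum -11
-1 -3 0 -4 0 → sum -8
-3 0 -4 0 6 → sum -1
0 -4 0 6 6 → sum 8
-4 0 6 6 4 → sum 12
0 6 6 4 10 → sum 26
6 6 4 10 -4 → sum 22
6 4 10 -4 -7 → sum 9

-11, -8, -1, 8, 12, 26, 22, 9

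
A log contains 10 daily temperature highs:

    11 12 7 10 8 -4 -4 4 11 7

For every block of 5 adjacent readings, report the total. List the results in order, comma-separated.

[11, 12, 7, 10, 8] → sum 48
[12, 7, 10, 8, -4] → sum 33
[7, 10, 8, -4, -4] → sum 17
[10, 8, -4, -4, 4] → sum 14
[8, -4, -4, 4, 11] → sum 15
[-4, -4, 4, 11, 7] → sum 14

48, 33, 17, 14, 15, 14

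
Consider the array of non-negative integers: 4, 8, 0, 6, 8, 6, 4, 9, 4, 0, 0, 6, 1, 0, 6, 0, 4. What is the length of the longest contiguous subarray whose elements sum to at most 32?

Extend to the right; shrink from the left whenever the sum exceeds 32:
→ 4: sum 4, len 1
→ 8: sum 12, len 2
→ 0: sum 12, len 3
→ 6: sum 18, len 4
→ 8: sum 26, len 5
→ 6: sum 32, len 6
→ 4 (dropped 4): sum 32, len 6
→ 9 (dropped 8, 0, 6): sum 27, len 4
→ 4: sum 31, len 5
→ 0: sum 31, len 6
→ 0: sum 31, len 7
→ 6 (dropped 8): sum 29, len 7
→ 1: sum 30, len 8
→ 0: sum 30, len 9
→ 6 (dropped 6): sum 30, len 9
→ 0: sum 30, len 10
→ 4 (dropped 4): sum 30, len 10
Longest length seen: 10.

10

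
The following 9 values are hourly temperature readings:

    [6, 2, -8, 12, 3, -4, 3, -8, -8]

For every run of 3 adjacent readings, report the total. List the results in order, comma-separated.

6 2 -8 → sum 0
2 -8 12 → sum 6
-8 12 3 → sum 7
12 3 -4 → sum 11
3 -4 3 → sum 2
-4 3 -8 → sum -9
3 -8 -8 → sum -13

0, 6, 7, 11, 2, -9, -13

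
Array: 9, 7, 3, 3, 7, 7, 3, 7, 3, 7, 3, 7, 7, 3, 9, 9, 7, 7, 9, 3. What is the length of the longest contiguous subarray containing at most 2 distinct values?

13

[9] 1 distinct, len 1
[9, 7] 2 distinct, len 2
[7, 3] 2 distinct, len 2
[7, 3, 3] 2 distinct, len 3
[7, 3, 3, 7] 2 distinct, len 4
[7, 3, 3, 7, 7] 2 distinct, len 5
[7, 3, 3, 7, 7, 3] 2 distinct, len 6
[7, 3, 3, 7, 7, 3, 7] 2 distinct, len 7
[7, 3, 3, 7, 7, 3, 7, 3] 2 distinct, len 8
[7, 3, 3, 7, 7, 3, 7, 3, 7] 2 distinct, len 9
[7, 3, 3, 7, 7, 3, 7, 3, 7, 3] 2 distinct, len 10
[7, 3, 3, 7, 7, 3, 7, 3, 7, 3, 7] 2 distinct, len 11
[7, 3, 3, 7, 7, 3, 7, 3, 7, 3, 7, 7] 2 distinct, len 12
[7, 3, 3, 7, 7, 3, 7, 3, 7, 3, 7, 7, 3] 2 distinct, len 13
[3, 9] 2 distinct, len 2
[3, 9, 9] 2 distinct, len 3
[9, 9, 7] 2 distinct, len 3
[9, 9, 7, 7] 2 distinct, len 4
[9, 9, 7, 7, 9] 2 distinct, len 5
[9, 3] 2 distinct, len 2
Longest length with ≤2 distinct: 13.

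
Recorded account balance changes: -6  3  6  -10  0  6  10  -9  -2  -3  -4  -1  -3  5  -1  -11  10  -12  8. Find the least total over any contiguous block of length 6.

-22

Window sums for each of the 14 positions:
[-6, 3, 6, -10, 0, 6] → sum -1
[3, 6, -10, 0, 6, 10] → sum 15
[6, -10, 0, 6, 10, -9] → sum 3
[-10, 0, 6, 10, -9, -2] → sum -5
[0, 6, 10, -9, -2, -3] → sum 2
[6, 10, -9, -2, -3, -4] → sum -2
[10, -9, -2, -3, -4, -1] → sum -9
[-9, -2, -3, -4, -1, -3] → sum -22
[-2, -3, -4, -1, -3, 5] → sum -8
[-3, -4, -1, -3, 5, -1] → sum -7
[-4, -1, -3, 5, -1, -11] → sum -15
[-1, -3, 5, -1, -11, 10] → sum -1
[-3, 5, -1, -11, 10, -12] → sum -12
[5, -1, -11, 10, -12, 8] → sum -1
Least of these is -22.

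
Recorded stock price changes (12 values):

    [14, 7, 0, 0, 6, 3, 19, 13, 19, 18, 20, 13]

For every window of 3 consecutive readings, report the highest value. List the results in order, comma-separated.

[14, 7, 0] → max 14
[7, 0, 0] → max 7
[0, 0, 6] → max 6
[0, 6, 3] → max 6
[6, 3, 19] → max 19
[3, 19, 13] → max 19
[19, 13, 19] → max 19
[13, 19, 18] → max 19
[19, 18, 20] → max 20
[18, 20, 13] → max 20

14, 7, 6, 6, 19, 19, 19, 19, 20, 20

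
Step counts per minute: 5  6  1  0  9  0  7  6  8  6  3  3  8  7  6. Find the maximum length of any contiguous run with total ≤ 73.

add 5: [5] sum 5, len 1
add 6: [5, 6] sum 11, len 2
add 1: [5, 6, 1] sum 12, len 3
add 0: [5, 6, 1, 0] sum 12, len 4
add 9: [5, 6, 1, 0, 9] sum 21, len 5
add 0: [5, 6, 1, 0, 9, 0] sum 21, len 6
add 7: [5, 6, 1, 0, 9, 0, 7] sum 28, len 7
add 6: [5, 6, 1, 0, 9, 0, 7, 6] sum 34, len 8
add 8: [5, 6, 1, 0, 9, 0, 7, 6, 8] sum 42, len 9
add 6: [5, 6, 1, 0, 9, 0, 7, 6, 8, 6] sum 48, len 10
add 3: [5, 6, 1, 0, 9, 0, 7, 6, 8, 6, 3] sum 51, len 11
add 3: [5, 6, 1, 0, 9, 0, 7, 6, 8, 6, 3, 3] sum 54, len 12
add 8: [5, 6, 1, 0, 9, 0, 7, 6, 8, 6, 3, 3, 8] sum 62, len 13
add 7: [5, 6, 1, 0, 9, 0, 7, 6, 8, 6, 3, 3, 8, 7] sum 69, len 14
add 6: [6, 1, 0, 9, 0, 7, 6, 8, 6, 3, 3, 8, 7, 6] sum 70, len 14
Longest length seen: 14.

14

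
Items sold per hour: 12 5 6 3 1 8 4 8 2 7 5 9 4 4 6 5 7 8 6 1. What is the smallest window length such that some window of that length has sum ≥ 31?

5

add 12: running sum 12 < 31
add 5: running sum 17 < 31
add 6: running sum 23 < 31
add 3: running sum 26 < 31
add 1: running sum 27 < 31
add 8: shortest ending here [12, 5, 6, 3, 1, 8] sum 35, len 6
add 4: shortest ending here [12, 5, 6, 3, 1, 8, 4] sum 39, len 7
add 8: shortest ending here [5, 6, 3, 1, 8, 4, 8] sum 35, len 7
add 2: shortest ending here [6, 3, 1, 8, 4, 8, 2] sum 32, len 7
add 7: shortest ending here [3, 1, 8, 4, 8, 2, 7] sum 33, len 7
add 5: shortest ending here [8, 4, 8, 2, 7, 5] sum 34, len 6
add 9: shortest ending here [8, 2, 7, 5, 9] sum 31, len 5
add 4: shortest ending here [8, 2, 7, 5, 9, 4] sum 35, len 6
add 4: shortest ending here [2, 7, 5, 9, 4, 4] sum 31, len 6
add 6: shortest ending here [7, 5, 9, 4, 4, 6] sum 35, len 6
add 5: shortest ending here [5, 9, 4, 4, 6, 5] sum 33, len 6
add 7: shortest ending here [9, 4, 4, 6, 5, 7] sum 35, len 6
add 8: shortest ending here [4, 4, 6, 5, 7, 8] sum 34, len 6
add 6: shortest ending here [6, 5, 7, 8, 6] sum 32, len 5
add 1: shortest ending here [6, 5, 7, 8, 6, 1] sum 33, len 6
Shortest qualifying length: 5.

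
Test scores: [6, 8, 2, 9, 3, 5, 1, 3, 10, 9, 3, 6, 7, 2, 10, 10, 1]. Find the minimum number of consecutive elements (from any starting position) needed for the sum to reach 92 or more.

16

Extend right; whenever the sum reaches 92, record the length and shrink from the left:
add 6: running sum 6 < 92
add 8: running sum 14 < 92
add 2: running sum 16 < 92
add 9: running sum 25 < 92
add 3: running sum 28 < 92
add 5: running sum 33 < 92
add 1: running sum 34 < 92
add 3: running sum 37 < 92
add 10: running sum 47 < 92
add 9: running sum 56 < 92
add 3: running sum 59 < 92
add 6: running sum 65 < 92
add 7: running sum 72 < 92
add 2: running sum 74 < 92
add 10: running sum 84 < 92
end 15: [6, 8, 2, 9, 3, 5, 1, 3, 10, 9, 3, 6, 7, 2, 10, 10] sum 94, len 16
end 16: [6, 8, 2, 9, 3, 5, 1, 3, 10, 9, 3, 6, 7, 2, 10, 10, 1] sum 95, len 17
Shortest qualifying length: 16.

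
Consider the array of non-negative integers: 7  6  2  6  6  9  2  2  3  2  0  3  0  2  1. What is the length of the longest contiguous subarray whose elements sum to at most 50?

14

[7] sum 7 len 1
[7, 6] sum 13 len 2
[7, 6, 2] sum 15 len 3
[7, 6, 2, 6] sum 21 len 4
[7, 6, 2, 6, 6] sum 27 len 5
[7, 6, 2, 6, 6, 9] sum 36 len 6
[7, 6, 2, 6, 6, 9, 2] sum 38 len 7
[7, 6, 2, 6, 6, 9, 2, 2] sum 40 len 8
[7, 6, 2, 6, 6, 9, 2, 2, 3] sum 43 len 9
[7, 6, 2, 6, 6, 9, 2, 2, 3, 2] sum 45 len 10
[7, 6, 2, 6, 6, 9, 2, 2, 3, 2, 0] sum 45 len 11
[7, 6, 2, 6, 6, 9, 2, 2, 3, 2, 0, 3] sum 48 len 12
[7, 6, 2, 6, 6, 9, 2, 2, 3, 2, 0, 3, 0] sum 48 len 13
[7, 6, 2, 6, 6, 9, 2, 2, 3, 2, 0, 3, 0, 2] sum 50 len 14
[6, 2, 6, 6, 9, 2, 2, 3, 2, 0, 3, 0, 2, 1] sum 44 len 14
Longest length seen: 14.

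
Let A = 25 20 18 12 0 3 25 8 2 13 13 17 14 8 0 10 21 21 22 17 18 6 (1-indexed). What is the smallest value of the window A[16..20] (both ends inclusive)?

Elements at indices 16..20: 10, 21, 21, 22, 17
min(10, 21, 21, 22, 17) = 10

10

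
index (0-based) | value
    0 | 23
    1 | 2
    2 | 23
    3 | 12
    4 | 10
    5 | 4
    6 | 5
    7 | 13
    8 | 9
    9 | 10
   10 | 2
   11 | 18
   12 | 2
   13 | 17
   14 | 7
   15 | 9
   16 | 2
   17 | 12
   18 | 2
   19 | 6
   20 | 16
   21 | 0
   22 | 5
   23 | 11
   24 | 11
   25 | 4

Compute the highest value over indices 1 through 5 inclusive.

23

Elements at indices 1..5: 2, 23, 12, 10, 4
max(2, 23, 12, 10, 4) = 23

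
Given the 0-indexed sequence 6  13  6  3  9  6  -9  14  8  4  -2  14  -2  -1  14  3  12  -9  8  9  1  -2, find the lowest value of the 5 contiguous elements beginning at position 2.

-9

Elements at indices 2..6: 6, 3, 9, 6, -9
min(6, 3, 9, 6, -9) = -9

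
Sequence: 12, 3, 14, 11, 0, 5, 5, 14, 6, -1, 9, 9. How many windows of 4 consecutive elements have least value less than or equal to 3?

[12, 3, 14, 11] → min 3  ≤ 3 ✓
[3, 14, 11, 0] → min 0  ≤ 3 ✓
[14, 11, 0, 5] → min 0  ≤ 3 ✓
[11, 0, 5, 5] → min 0  ≤ 3 ✓
[0, 5, 5, 14] → min 0  ≤ 3 ✓
[5, 5, 14, 6] → min 5
[5, 14, 6, -1] → min -1  ≤ 3 ✓
[14, 6, -1, 9] → min -1  ≤ 3 ✓
[6, -1, 9, 9] → min -1  ≤ 3 ✓
8 windows satisfy the condition.

8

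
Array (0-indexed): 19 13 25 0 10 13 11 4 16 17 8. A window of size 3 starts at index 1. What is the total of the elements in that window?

Elements at indices 1..3: 13, 25, 0
sum(13, 25, 0) = 38

38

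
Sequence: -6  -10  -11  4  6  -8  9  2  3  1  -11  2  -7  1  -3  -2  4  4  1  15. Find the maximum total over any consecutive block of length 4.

Window sums for each of the 17 positions:
(-6, -10, -11, 4) → sum -23
(-10, -11, 4, 6) → sum -11
(-11, 4, 6, -8) → sum -9
(4, 6, -8, 9) → sum 11
(6, -8, 9, 2) → sum 9
(-8, 9, 2, 3) → sum 6
(9, 2, 3, 1) → sum 15
(2, 3, 1, -11) → sum -5
(3, 1, -11, 2) → sum -5
(1, -11, 2, -7) → sum -15
(-11, 2, -7, 1) → sum -15
(2, -7, 1, -3) → sum -7
(-7, 1, -3, -2) → sum -11
(1, -3, -2, 4) → sum 0
(-3, -2, 4, 4) → sum 3
(-2, 4, 4, 1) → sum 7
(4, 4, 1, 15) → sum 24
Maximum of these is 24.

24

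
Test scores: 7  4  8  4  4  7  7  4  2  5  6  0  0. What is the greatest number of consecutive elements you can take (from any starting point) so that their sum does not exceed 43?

→ 7: sum 7, len 1
→ 4: sum 11, len 2
→ 8: sum 19, len 3
→ 4: sum 23, len 4
→ 4: sum 27, len 5
→ 7: sum 34, len 6
→ 7: sum 41, len 7
→ 4 (dropped 7): sum 38, len 7
→ 2: sum 40, len 8
→ 5 (dropped 4): sum 41, len 8
→ 6 (dropped 8): sum 39, len 8
→ 0: sum 39, len 9
→ 0: sum 39, len 10
Longest length seen: 10.

10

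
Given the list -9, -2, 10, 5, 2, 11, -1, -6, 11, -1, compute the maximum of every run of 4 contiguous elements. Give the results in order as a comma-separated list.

-9 -2 10 5 → max 10
-2 10 5 2 → max 10
10 5 2 11 → max 11
5 2 11 -1 → max 11
2 11 -1 -6 → max 11
11 -1 -6 11 → max 11
-1 -6 11 -1 → max 11

10, 10, 11, 11, 11, 11, 11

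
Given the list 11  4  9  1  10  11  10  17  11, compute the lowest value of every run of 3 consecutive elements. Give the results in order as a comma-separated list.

11 4 9 → min 4
4 9 1 → min 1
9 1 10 → min 1
1 10 11 → min 1
10 11 10 → min 10
11 10 17 → min 10
10 17 11 → min 10

4, 1, 1, 1, 10, 10, 10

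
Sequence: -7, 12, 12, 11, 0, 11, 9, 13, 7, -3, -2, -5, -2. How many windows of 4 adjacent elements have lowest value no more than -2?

[-7, 12, 12, 11] → min -7  ≤ -2 ✓
[12, 12, 11, 0] → min 0
[12, 11, 0, 11] → min 0
[11, 0, 11, 9] → min 0
[0, 11, 9, 13] → min 0
[11, 9, 13, 7] → min 7
[9, 13, 7, -3] → min -3  ≤ -2 ✓
[13, 7, -3, -2] → min -3  ≤ -2 ✓
[7, -3, -2, -5] → min -5  ≤ -2 ✓
[-3, -2, -5, -2] → min -5  ≤ -2 ✓
5 windows satisfy the condition.

5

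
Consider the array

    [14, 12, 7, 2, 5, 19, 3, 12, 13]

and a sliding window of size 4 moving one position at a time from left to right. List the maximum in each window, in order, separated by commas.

Sliding a size-4 window across the 9 values:
(14, 12, 7, 2) → max 14
(12, 7, 2, 5) → max 12
(7, 2, 5, 19) → max 19
(2, 5, 19, 3) → max 19
(5, 19, 3, 12) → max 19
(19, 3, 12, 13) → max 19

14, 12, 19, 19, 19, 19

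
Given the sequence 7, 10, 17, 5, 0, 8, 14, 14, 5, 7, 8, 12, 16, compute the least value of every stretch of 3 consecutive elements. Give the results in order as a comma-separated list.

[7, 10, 17] → min 7
[10, 17, 5] → min 5
[17, 5, 0] → min 0
[5, 0, 8] → min 0
[0, 8, 14] → min 0
[8, 14, 14] → min 8
[14, 14, 5] → min 5
[14, 5, 7] → min 5
[5, 7, 8] → min 5
[7, 8, 12] → min 7
[8, 12, 16] → min 8

7, 5, 0, 0, 0, 8, 5, 5, 5, 7, 8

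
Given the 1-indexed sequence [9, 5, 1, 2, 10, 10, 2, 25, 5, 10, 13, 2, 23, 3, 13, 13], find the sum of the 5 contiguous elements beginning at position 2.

28

Elements at indices 2..6: 5, 1, 2, 10, 10
sum(5, 1, 2, 10, 10) = 28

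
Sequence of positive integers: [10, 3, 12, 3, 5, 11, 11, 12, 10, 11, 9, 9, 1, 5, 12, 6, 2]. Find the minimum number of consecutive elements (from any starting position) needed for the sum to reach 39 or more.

4

add 10: running sum 10 < 39
add 3: running sum 13 < 39
add 12: running sum 25 < 39
add 3: running sum 28 < 39
add 5: running sum 33 < 39
add 11: shortest ending here [10, 3, 12, 3, 5, 11] sum 44, len 6
add 11: shortest ending here [12, 3, 5, 11, 11] sum 42, len 5
add 12: shortest ending here [5, 11, 11, 12] sum 39, len 4
add 10: shortest ending here [11, 11, 12, 10] sum 44, len 4
add 11: shortest ending here [11, 12, 10, 11] sum 44, len 4
add 9: shortest ending here [12, 10, 11, 9] sum 42, len 4
add 9: shortest ending here [10, 11, 9, 9] sum 39, len 4
add 1: shortest ending here [10, 11, 9, 9, 1] sum 40, len 5
add 5: shortest ending here [10, 11, 9, 9, 1, 5] sum 45, len 6
add 12: shortest ending here [11, 9, 9, 1, 5, 12] sum 47, len 6
add 6: shortest ending here [9, 9, 1, 5, 12, 6] sum 42, len 6
add 2: shortest ending here [9, 9, 1, 5, 12, 6, 2] sum 44, len 7
Shortest qualifying length: 4.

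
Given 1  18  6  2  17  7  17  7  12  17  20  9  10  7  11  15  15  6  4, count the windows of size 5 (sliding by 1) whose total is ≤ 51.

1 18 6 2 17 → sum 44  ≤ 51 ✓
18 6 2 17 7 → sum 50  ≤ 51 ✓
6 2 17 7 17 → sum 49  ≤ 51 ✓
2 17 7 17 7 → sum 50  ≤ 51 ✓
17 7 17 7 12 → sum 60
7 17 7 12 17 → sum 60
17 7 12 17 20 → sum 73
7 12 17 20 9 → sum 65
12 17 20 9 10 → sum 68
17 20 9 10 7 → sum 63
20 9 10 7 11 → sum 57
9 10 7 11 15 → sum 52
10 7 11 15 15 → sum 58
7 11 15 15 6 → sum 54
11 15 15 6 4 → sum 51  ≤ 51 ✓
5 windows satisfy the condition.

5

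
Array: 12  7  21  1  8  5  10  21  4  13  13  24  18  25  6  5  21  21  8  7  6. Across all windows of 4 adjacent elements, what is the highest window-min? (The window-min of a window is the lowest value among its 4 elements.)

13

Each size-4 window and its min:
(12, 7, 21, 1) → min 1
(7, 21, 1, 8) → min 1
(21, 1, 8, 5) → min 1
(1, 8, 5, 10) → min 1
(8, 5, 10, 21) → min 5
(5, 10, 21, 4) → min 4
(10, 21, 4, 13) → min 4
(21, 4, 13, 13) → min 4
(4, 13, 13, 24) → min 4
(13, 13, 24, 18) → min 13
(13, 24, 18, 25) → min 13
(24, 18, 25, 6) → min 6
(18, 25, 6, 5) → min 5
(25, 6, 5, 21) → min 5
(6, 5, 21, 21) → min 5
(5, 21, 21, 8) → min 5
(21, 21, 8, 7) → min 7
(21, 8, 7, 6) → min 6
Highest of these is 13.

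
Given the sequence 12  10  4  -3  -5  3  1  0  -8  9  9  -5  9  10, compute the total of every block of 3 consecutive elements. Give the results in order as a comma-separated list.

(12, 10, 4) → sum 26
(10, 4, -3) → sum 11
(4, -3, -5) → sum -4
(-3, -5, 3) → sum -5
(-5, 3, 1) → sum -1
(3, 1, 0) → sum 4
(1, 0, -8) → sum -7
(0, -8, 9) → sum 1
(-8, 9, 9) → sum 10
(9, 9, -5) → sum 13
(9, -5, 9) → sum 13
(-5, 9, 10) → sum 14

26, 11, -4, -5, -1, 4, -7, 1, 10, 13, 13, 14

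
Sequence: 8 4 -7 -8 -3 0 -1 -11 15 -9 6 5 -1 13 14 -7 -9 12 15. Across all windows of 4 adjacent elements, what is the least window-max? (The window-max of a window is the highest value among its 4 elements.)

Each size-4 window and its max:
8 4 -7 -8 → max 8
4 -7 -8 -3 → max 4
-7 -8 -3 0 → max 0
-8 -3 0 -1 → max 0
-3 0 -1 -11 → max 0
0 -1 -11 15 → max 15
-1 -11 15 -9 → max 15
-11 15 -9 6 → max 15
15 -9 6 5 → max 15
-9 6 5 -1 → max 6
6 5 -1 13 → max 13
5 -1 13 14 → max 14
-1 13 14 -7 → max 14
13 14 -7 -9 → max 14
14 -7 -9 12 → max 14
-7 -9 12 15 → max 15
Least of these is 0.

0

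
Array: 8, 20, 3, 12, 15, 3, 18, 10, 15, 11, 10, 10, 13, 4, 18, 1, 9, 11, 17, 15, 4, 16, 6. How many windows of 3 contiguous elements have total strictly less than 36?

14

[8, 20, 3] → sum 31  < 36 ✓
[20, 3, 12] → sum 35  < 36 ✓
[3, 12, 15] → sum 30  < 36 ✓
[12, 15, 3] → sum 30  < 36 ✓
[15, 3, 18] → sum 36
[3, 18, 10] → sum 31  < 36 ✓
[18, 10, 15] → sum 43
[10, 15, 11] → sum 36
[15, 11, 10] → sum 36
[11, 10, 10] → sum 31  < 36 ✓
[10, 10, 13] → sum 33  < 36 ✓
[10, 13, 4] → sum 27  < 36 ✓
[13, 4, 18] → sum 35  < 36 ✓
[4, 18, 1] → sum 23  < 36 ✓
[18, 1, 9] → sum 28  < 36 ✓
[1, 9, 11] → sum 21  < 36 ✓
[9, 11, 17] → sum 37
[11, 17, 15] → sum 43
[17, 15, 4] → sum 36
[15, 4, 16] → sum 35  < 36 ✓
[4, 16, 6] → sum 26  < 36 ✓
14 windows satisfy the condition.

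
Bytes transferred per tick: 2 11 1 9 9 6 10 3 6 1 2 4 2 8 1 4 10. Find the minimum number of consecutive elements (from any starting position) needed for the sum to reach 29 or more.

4

add 2: running sum 2 < 29
add 11: running sum 13 < 29
add 1: running sum 14 < 29
add 9: running sum 23 < 29
end 4: [11, 1, 9, 9] sum 30, len 4
end 5: [11, 1, 9, 9, 6] sum 36, len 5
end 6: [9, 9, 6, 10] sum 34, len 4
end 7: [9, 9, 6, 10, 3] sum 37, len 5
end 8: [9, 6, 10, 3, 6] sum 34, len 5
end 9: [9, 6, 10, 3, 6, 1] sum 35, len 6
end 10: [9, 6, 10, 3, 6, 1, 2] sum 37, len 7
end 11: [6, 10, 3, 6, 1, 2, 4] sum 32, len 7
end 12: [6, 10, 3, 6, 1, 2, 4, 2] sum 34, len 8
end 13: [10, 3, 6, 1, 2, 4, 2, 8] sum 36, len 8
end 14: [10, 3, 6, 1, 2, 4, 2, 8, 1] sum 37, len 9
end 15: [3, 6, 1, 2, 4, 2, 8, 1, 4] sum 31, len 9
end 16: [4, 2, 8, 1, 4, 10] sum 29, len 6
Shortest qualifying length: 4.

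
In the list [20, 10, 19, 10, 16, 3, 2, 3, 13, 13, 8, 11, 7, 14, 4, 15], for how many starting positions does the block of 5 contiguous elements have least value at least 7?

3

(20, 10, 19, 10, 16) → min 10  ≥ 7 ✓
(10, 19, 10, 16, 3) → min 3
(19, 10, 16, 3, 2) → min 2
(10, 16, 3, 2, 3) → min 2
(16, 3, 2, 3, 13) → min 2
(3, 2, 3, 13, 13) → min 2
(2, 3, 13, 13, 8) → min 2
(3, 13, 13, 8, 11) → min 3
(13, 13, 8, 11, 7) → min 7  ≥ 7 ✓
(13, 8, 11, 7, 14) → min 7  ≥ 7 ✓
(8, 11, 7, 14, 4) → min 4
(11, 7, 14, 4, 15) → min 4
3 windows satisfy the condition.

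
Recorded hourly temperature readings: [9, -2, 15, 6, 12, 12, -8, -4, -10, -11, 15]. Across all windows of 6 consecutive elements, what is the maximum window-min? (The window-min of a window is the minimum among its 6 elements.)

-2

[9, -2, 15, 6, 12, 12] → min -2
[-2, 15, 6, 12, 12, -8] → min -8
[15, 6, 12, 12, -8, -4] → min -8
[6, 12, 12, -8, -4, -10] → min -10
[12, 12, -8, -4, -10, -11] → min -11
[12, -8, -4, -10, -11, 15] → min -11
Maximum of these is -2.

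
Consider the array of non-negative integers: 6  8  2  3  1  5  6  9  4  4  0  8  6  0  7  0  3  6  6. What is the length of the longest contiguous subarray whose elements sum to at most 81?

18

[6] sum 6 len 1
[6, 8] sum 14 len 2
[6, 8, 2] sum 16 len 3
[6, 8, 2, 3] sum 19 len 4
[6, 8, 2, 3, 1] sum 20 len 5
[6, 8, 2, 3, 1, 5] sum 25 len 6
[6, 8, 2, 3, 1, 5, 6] sum 31 len 7
[6, 8, 2, 3, 1, 5, 6, 9] sum 40 len 8
[6, 8, 2, 3, 1, 5, 6, 9, 4] sum 44 len 9
[6, 8, 2, 3, 1, 5, 6, 9, 4, 4] sum 48 len 10
[6, 8, 2, 3, 1, 5, 6, 9, 4, 4, 0] sum 48 len 11
[6, 8, 2, 3, 1, 5, 6, 9, 4, 4, 0, 8] sum 56 len 12
[6, 8, 2, 3, 1, 5, 6, 9, 4, 4, 0, 8, 6] sum 62 len 13
[6, 8, 2, 3, 1, 5, 6, 9, 4, 4, 0, 8, 6, 0] sum 62 len 14
[6, 8, 2, 3, 1, 5, 6, 9, 4, 4, 0, 8, 6, 0, 7] sum 69 len 15
[6, 8, 2, 3, 1, 5, 6, 9, 4, 4, 0, 8, 6, 0, 7, 0] sum 69 len 16
[6, 8, 2, 3, 1, 5, 6, 9, 4, 4, 0, 8, 6, 0, 7, 0, 3] sum 72 len 17
[6, 8, 2, 3, 1, 5, 6, 9, 4, 4, 0, 8, 6, 0, 7, 0, 3, 6] sum 78 len 18
[8, 2, 3, 1, 5, 6, 9, 4, 4, 0, 8, 6, 0, 7, 0, 3, 6, 6] sum 78 len 18
Longest length seen: 18.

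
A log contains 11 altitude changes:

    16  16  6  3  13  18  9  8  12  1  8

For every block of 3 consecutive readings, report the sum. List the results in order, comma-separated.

38, 25, 22, 34, 40, 35, 29, 21, 21

(16, 16, 6) → sum 38
(16, 6, 3) → sum 25
(6, 3, 13) → sum 22
(3, 13, 18) → sum 34
(13, 18, 9) → sum 40
(18, 9, 8) → sum 35
(9, 8, 12) → sum 29
(8, 12, 1) → sum 21
(12, 1, 8) → sum 21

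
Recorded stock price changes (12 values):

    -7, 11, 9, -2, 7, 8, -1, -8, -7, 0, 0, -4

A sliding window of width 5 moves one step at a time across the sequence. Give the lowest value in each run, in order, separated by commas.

-7, -2, -2, -8, -8, -8, -8, -8

[-7, 11, 9, -2, 7] → min -7
[11, 9, -2, 7, 8] → min -2
[9, -2, 7, 8, -1] → min -2
[-2, 7, 8, -1, -8] → min -8
[7, 8, -1, -8, -7] → min -8
[8, -1, -8, -7, 0] → min -8
[-1, -8, -7, 0, 0] → min -8
[-8, -7, 0, 0, -4] → min -8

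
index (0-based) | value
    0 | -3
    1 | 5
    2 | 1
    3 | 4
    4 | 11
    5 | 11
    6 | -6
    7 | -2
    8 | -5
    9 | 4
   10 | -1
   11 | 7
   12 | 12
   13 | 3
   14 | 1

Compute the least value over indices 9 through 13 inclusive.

-1

Elements at indices 9..13: 4, -1, 7, 12, 3
min(4, -1, 7, 12, 3) = -1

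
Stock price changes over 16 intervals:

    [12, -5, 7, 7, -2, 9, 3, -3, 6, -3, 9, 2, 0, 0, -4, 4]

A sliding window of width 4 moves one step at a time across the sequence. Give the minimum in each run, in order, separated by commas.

-5, -5, -2, -2, -3, -3, -3, -3, -3, -3, 0, -4, -4

Sliding a size-4 window across the 16 values:
12 -5 7 7 → min -5
-5 7 7 -2 → min -5
7 7 -2 9 → min -2
7 -2 9 3 → min -2
-2 9 3 -3 → min -3
9 3 -3 6 → min -3
3 -3 6 -3 → min -3
-3 6 -3 9 → min -3
6 -3 9 2 → min -3
-3 9 2 0 → min -3
9 2 0 0 → min 0
2 0 0 -4 → min -4
0 0 -4 4 → min -4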